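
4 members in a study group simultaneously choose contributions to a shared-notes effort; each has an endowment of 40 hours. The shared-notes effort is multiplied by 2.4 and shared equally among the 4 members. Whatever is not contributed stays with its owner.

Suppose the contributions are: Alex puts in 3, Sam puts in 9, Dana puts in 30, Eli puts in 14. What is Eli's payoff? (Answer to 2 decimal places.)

Total contributed: 3 + 9 + 30 + 14 = 56.
Each receives 2.4 × 56 / 4 = 33.60 from the shared-notes effort.
Eli keeps 40 − 14 = 26, so Eli's payoff is 26 + 33.60 = 59.60.

59.60 hours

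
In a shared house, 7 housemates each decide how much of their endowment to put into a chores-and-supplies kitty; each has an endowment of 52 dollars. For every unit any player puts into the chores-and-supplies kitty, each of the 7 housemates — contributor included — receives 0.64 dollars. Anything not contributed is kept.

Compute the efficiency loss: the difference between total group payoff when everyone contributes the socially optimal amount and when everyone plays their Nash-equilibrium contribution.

1266.72 dollars

The private return per contributed unit is 0.64 < 1, so contributing 0 is dominant for every player. At the Nash equilibrium everyone keeps their 52, and the group total is 7 × 52 = 364.
Each contributed unit returns 4.480 to the group as a whole (0.64 to each of 7 players), which exceeds 1, so the social optimum is full contribution: group total = 4.480 × 364 = 1630.72.
Efficiency loss = 1630.72 − 364 = 1266.72.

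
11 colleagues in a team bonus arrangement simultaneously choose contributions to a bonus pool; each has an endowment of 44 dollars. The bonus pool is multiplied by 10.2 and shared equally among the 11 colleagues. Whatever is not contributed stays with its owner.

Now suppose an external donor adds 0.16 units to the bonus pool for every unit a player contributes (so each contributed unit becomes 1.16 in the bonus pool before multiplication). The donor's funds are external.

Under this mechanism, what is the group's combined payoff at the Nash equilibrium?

5726.69 dollars

The effective private return per unit is now 10.2 × 1.16 / 11 = 1.0756 > 1, so every player's dominant strategy flips to full contribution.
So the Nash equilibrium is full contribution by all 11; the group earns 10.2 × 1.16 × 484 = 5726.69.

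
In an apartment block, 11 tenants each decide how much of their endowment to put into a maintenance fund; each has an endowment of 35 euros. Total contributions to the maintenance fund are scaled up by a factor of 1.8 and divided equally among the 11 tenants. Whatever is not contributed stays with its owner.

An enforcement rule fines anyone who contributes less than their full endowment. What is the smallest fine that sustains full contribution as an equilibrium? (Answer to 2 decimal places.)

Given the others contribute fully, the best deviation is to contribute 0 (any partial contribution still incurs the fine and gives up units whose private return 0.1636 is below 1).
Deviating from 35 to 0 saves 35 euros but forfeits the deviator's share of the drop in the maintenance fund: 1.8/11 × 35 = 5.73.
So the deviation gain is 35 − 5.73 = 29.27, and the fine must be at least 29.27 euros to wipe it out.

29.27 euros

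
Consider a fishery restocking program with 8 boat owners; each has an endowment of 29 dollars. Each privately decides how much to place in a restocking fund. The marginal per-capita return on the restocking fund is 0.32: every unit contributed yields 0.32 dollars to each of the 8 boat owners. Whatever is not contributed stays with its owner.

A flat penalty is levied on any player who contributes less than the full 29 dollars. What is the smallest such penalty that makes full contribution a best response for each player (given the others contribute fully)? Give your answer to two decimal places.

Given the others contribute fully, the best deviation is to contribute 0 (any partial contribution still incurs the fine and gives up units whose private return 0.32 is below 1).
Deviating from 29 to 0 saves 29 dollars but forfeits the deviator's share of the drop in the restocking fund: 0.32 × 29 = 9.28.
So the deviation gain is 29 − 9.28 = 19.72, and the fine must be at least 19.72 dollars to wipe it out.

19.72 dollars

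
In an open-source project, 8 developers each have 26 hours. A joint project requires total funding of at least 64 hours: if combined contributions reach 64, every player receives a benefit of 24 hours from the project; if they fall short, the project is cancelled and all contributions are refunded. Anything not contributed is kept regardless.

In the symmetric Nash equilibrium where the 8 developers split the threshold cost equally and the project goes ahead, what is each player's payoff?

Equal share of the threshold: 64/8 = 8.
At this profile no one gains by cutting their contribution: any cut drops the total below 64, the project is cancelled, contributions are refunded, and the deviator ends with 26, which is less than 26 − 8 + 24 = 42. Contributing more than 8 just wastes the excess. So contributing exactly 8 is a best response.
Each player's payoff: 26 − 8 + 24 = 42.

42 hours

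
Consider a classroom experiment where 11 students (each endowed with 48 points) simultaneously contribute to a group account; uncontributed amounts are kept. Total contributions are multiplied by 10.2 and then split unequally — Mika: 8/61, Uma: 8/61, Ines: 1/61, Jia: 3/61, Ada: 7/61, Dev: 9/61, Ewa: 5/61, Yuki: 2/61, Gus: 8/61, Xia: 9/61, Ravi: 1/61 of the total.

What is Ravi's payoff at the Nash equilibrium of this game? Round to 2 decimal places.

96.16 points

For player j, contributing a unit is worthwhile iff 10.2 × (j's share) ≥ 1, i.e. iff j's share is at least 0.0980.
Mika, Uma, Ada, Dev, Gus and Xia clear that bar, contributing 48 each; the remaining 5 contribute 0. Total contributed: 288.
Ravi keeps 48 and receives 10.2 × 288 × 1/61 = 48.16 from the group account, for a payoff of 96.16.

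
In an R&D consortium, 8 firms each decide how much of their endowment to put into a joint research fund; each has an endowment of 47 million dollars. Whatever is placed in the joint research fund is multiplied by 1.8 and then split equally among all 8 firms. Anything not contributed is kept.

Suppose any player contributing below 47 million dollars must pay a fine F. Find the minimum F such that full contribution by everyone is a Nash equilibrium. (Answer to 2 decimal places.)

36.43 million dollars

Given the others contribute fully, the best deviation is to contribute 0 (any partial contribution still incurs the fine and gives up units whose private return 0.2250 is below 1).
Deviating from 47 to 0 saves 47 million dollars but forfeits the deviator's share of the drop in the joint research fund: 1.8/8 × 47 = 10.57.
So the deviation gain is 47 − 10.57 = 36.43, and the fine must be at least 36.43 million dollars to wipe it out.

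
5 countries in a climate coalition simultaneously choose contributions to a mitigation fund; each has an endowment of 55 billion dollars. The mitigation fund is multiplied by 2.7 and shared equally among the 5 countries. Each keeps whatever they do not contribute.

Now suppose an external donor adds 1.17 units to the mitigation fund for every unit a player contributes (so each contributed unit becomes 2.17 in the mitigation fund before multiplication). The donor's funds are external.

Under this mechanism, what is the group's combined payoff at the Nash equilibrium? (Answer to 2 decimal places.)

The effective private return per unit is now 2.7 × 2.17 / 5 = 1.1718 > 1, so every player's dominant strategy flips to full contribution.
At the Nash equilibrium everyone contributes 55. Group total payoff = 2.7 × 2.17 × 275 = 1611.23.

1611.23 billion dollars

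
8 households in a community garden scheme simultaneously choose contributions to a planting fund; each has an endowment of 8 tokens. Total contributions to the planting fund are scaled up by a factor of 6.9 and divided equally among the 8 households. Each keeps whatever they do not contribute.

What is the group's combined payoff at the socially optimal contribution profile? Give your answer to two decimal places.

441.60 tokens

Each contributed unit returns 6.900 to the group as a whole (0.8625 to each of 8 players), which exceeds 1, so the social optimum is full contribution: group total = 6.900 × 64 = 441.60.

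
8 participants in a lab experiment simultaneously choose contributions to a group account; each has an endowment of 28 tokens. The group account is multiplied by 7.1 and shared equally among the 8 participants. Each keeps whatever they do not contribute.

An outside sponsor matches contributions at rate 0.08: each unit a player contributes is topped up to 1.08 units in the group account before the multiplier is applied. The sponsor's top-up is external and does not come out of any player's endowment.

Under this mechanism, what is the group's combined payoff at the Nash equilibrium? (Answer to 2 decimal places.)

224.00 tokens

Even with the mechanism, each unit contributed returns only 7.1 × 1.08 / 8 = 0.9585 per unit of net cost, so contributing nothing is still dominant.
At the Nash equilibrium no one contributes; group total payoff = 8 × 28 = 224.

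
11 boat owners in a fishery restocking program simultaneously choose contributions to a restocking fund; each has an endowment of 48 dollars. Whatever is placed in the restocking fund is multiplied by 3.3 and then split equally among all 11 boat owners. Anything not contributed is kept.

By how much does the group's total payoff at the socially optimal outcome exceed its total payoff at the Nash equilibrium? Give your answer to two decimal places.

Each contributed unit returns 3.3/11 = 0.3000 to its contributor — below 1 — so contributing 0 is dominant for every player. At the Nash equilibrium everyone keeps their 48, and the group total is 11 × 48 = 528.
Each contributed unit returns 3.300 to the group as a whole (0.3000 to each of 11 players), which exceeds 1, so the social optimum is full contribution: group total = 3.300 × 528 = 1742.40.
Efficiency loss = 1742.40 − 528 = 1214.40.

1214.40 dollars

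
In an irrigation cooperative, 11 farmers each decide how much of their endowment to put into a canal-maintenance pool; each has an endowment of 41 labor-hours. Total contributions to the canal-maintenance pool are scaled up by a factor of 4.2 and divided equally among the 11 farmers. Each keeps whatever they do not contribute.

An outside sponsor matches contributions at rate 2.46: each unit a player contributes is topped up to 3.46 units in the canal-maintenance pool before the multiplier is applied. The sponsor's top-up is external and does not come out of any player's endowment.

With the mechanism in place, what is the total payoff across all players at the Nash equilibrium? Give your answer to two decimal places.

6553.93 labor-hours

Under the mechanism each unit contributed yields 4.2 × 3.46 / 11 = 1.3211 back to its contributor per unit of net cost, which exceeds 1, making full contribution the dominant choice for everyone.
At the Nash equilibrium everyone contributes 41. Group total payoff = 4.2 × 3.46 × 451 = 6553.93.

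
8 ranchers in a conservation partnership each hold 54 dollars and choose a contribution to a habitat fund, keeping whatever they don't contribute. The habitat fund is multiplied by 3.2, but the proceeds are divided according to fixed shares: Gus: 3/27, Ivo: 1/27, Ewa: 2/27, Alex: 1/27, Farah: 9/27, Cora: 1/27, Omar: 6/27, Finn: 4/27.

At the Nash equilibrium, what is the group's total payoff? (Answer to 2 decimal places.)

A player with share s gets back 3.2·s per unit contributed, so full contribution is dominant for anyone with s > 1/3.2 = 0.3125 and zero contribution is dominant for anyone below.
Only Farah (9/27) clears that bar, contributing 54; the remaining 7 contribute 0. Total contributed: 54.
The habitat fund pays out 3.2 × 54 = 172.80 in total (split across the unequal shares, but the aggregate is all that matters for the group sum).
The 7 free-riders keep 54 each, adding 378. Group total = 378 + 172.80 = 550.80.

550.80 dollars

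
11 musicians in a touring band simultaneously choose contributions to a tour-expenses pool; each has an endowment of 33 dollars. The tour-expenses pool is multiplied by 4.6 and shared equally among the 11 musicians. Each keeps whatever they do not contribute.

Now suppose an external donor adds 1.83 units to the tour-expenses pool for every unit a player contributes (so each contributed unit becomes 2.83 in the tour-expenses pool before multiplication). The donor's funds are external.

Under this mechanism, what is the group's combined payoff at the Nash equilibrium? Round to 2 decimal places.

The effective private return per unit is now 4.6 × 2.83 / 11 = 1.1835 > 1, so every player's dominant strategy flips to full contribution.
So the Nash equilibrium is full contribution by all 11; the group earns 4.6 × 2.83 × 363 = 4725.53.

4725.53 dollars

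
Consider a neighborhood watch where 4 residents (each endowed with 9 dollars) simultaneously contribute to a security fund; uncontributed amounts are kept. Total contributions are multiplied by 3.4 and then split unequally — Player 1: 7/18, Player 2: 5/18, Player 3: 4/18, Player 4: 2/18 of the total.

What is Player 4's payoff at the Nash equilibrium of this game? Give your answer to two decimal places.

For player j, contributing a unit is worthwhile iff 3.4 × (j's share) ≥ 1, i.e. iff j's share is at least 0.2941.
Only Player 1 (7/18) clears that bar, contributing 9; the remaining 3 contribute 0. Total contributed: 9.
Player 4 keeps 9 and receives 3.4 × 9 × 2/18 = 3.40 from the security fund, for a payoff of 12.40.

12.40 dollars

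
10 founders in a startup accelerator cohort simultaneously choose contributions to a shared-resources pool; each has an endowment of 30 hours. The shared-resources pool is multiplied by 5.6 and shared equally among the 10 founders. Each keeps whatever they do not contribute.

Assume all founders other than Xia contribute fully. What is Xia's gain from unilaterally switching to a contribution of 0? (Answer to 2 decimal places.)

13.20 hours

Switching from a contribution of 30 to 0 lets Xia keep an extra 30 hours, but lowers the shared-resources pool by 30, which costs Xia their own share of that drop: 5.6/10 × 30 = 16.80.
Net gain = 30 − 16.80 = 13.20. The private return per contributed unit (0.5600) is below 1, so free-riding is indeed the best response regardless of what the others do.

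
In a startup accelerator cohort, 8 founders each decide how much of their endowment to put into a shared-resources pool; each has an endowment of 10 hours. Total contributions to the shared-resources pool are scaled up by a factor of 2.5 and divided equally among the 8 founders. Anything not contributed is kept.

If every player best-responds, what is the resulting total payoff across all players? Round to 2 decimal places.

80.00 hours

Each contributed unit returns 2.5/8 = 0.3125 to its contributor — below 1 — so contributing 0 is dominant for every player. At the Nash equilibrium everyone keeps their 10, and the group total is 8 × 10 = 80.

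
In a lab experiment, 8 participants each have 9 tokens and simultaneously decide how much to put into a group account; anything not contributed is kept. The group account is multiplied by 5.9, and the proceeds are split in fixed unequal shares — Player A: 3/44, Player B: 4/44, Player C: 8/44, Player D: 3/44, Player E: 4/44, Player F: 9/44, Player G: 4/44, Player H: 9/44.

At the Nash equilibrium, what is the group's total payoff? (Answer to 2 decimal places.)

204.30 tokens

Player j's private return per contributed unit is 5.9 × (j's share). Contributing is weakly dominant for j when that share is at least 1/5.9 = 0.1695, and contributing 0 is dominant otherwise.
The shares above 0.1695 belong to Player C, Player F and Player H, contributing 9 each; the remaining 5 contribute 0. Total contributed: 27.
The group account pays out 5.9 × 27 = 159.30 in total (split across the unequal shares, but the aggregate is all that matters for the group sum).
The 5 free-riders keep 9 each, adding 45. Group total = 45 + 159.30 = 204.30.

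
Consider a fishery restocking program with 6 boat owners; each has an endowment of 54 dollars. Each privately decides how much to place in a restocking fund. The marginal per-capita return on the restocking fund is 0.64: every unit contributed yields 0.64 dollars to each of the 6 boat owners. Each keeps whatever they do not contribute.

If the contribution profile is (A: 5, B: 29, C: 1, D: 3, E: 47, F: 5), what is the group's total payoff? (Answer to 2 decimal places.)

Total contributed: 5 + 29 + 1 + 3 + 47 + 5 = 90; total kept: 6 × 54 − 90 = 234.
The restocking fund pays out 0.64 × 6 × 90 = 345.60 in aggregate.
Group total = 234 + 345.60 = 579.60.

579.60 dollars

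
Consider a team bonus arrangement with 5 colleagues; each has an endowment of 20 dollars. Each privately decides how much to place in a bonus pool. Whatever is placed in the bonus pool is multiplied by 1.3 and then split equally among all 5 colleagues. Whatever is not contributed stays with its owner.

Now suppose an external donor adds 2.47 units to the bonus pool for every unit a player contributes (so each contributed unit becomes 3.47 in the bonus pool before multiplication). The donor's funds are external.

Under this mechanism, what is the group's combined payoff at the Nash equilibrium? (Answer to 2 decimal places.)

100.00 dollars

With the mechanism, a contributed unit returns 1.3 × 3.47 / 5 = 0.9022 per unit of net cost — still below 1 — so contributing 0 remains dominant for every player.
At the Nash equilibrium no one contributes; group total payoff = 5 × 20 = 100.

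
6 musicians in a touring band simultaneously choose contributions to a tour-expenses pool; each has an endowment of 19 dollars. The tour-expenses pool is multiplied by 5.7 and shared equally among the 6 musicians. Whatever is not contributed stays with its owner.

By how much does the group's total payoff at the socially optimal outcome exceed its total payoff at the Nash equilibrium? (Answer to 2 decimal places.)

535.80 dollars

Each contributed unit returns 5.7/6 = 0.9500 to its contributor — below 1 — so contributing 0 is dominant for every player. At the Nash equilibrium everyone keeps their 19, and the group total is 6 × 19 = 114.
Each contributed unit returns 5.700 to the group as a whole (0.9500 to each of 6 players), which exceeds 1, so the social optimum is full contribution: group total = 5.700 × 114 = 649.80.
Efficiency loss = 649.80 − 114 = 535.80.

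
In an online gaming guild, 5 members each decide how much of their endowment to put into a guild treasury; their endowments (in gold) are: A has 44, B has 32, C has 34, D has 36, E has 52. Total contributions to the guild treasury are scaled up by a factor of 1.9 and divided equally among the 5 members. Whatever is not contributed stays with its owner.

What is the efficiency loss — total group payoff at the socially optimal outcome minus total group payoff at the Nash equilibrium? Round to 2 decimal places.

The private return per contributed unit is 1.9/5 = 0.3800 < 1 for every player regardless of endowment, so the Nash equilibrium is zero contribution and the group total is Σ E_j = 44 + 32 + 34 + 36 + 52 = 198.
Each contributed unit returns 1.900 to the group, so the social optimum is full contribution by everyone: group total = 1.900 × 198 = 376.20.
Efficiency loss = (1.900 − 1) × 198 = 178.20.

178.20 gold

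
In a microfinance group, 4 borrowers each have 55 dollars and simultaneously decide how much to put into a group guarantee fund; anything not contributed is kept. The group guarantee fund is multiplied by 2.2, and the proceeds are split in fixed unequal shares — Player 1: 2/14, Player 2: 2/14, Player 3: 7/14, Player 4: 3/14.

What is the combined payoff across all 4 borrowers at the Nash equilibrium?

Player j's private return per contributed unit is 2.2 × (j's share). Contributing is weakly dominant for j when that share is at least 1/2.2 = 0.4545, and contributing 0 is dominant otherwise.
The only share above 0.4545 is Player 3's 7/14, contributing 55; the remaining 3 contribute 0. Total contributed: 55.
The group guarantee fund pays out 2.2 × 55 = 121.00 in total (split across the unequal shares, but the aggregate is all that matters for the group sum).
The 3 free-riders keep 55 each, adding 165. Group total = 165 + 121.00 = 286.00.

286.00 dollars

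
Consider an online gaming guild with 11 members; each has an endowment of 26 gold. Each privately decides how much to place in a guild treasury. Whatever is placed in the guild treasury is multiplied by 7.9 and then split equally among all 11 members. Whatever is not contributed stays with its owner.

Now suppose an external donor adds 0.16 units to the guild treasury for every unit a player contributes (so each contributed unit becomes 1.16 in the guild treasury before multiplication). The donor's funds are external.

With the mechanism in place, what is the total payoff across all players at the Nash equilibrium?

286.00 gold

Even with the mechanism, each unit contributed returns only 7.9 × 1.16 / 11 = 0.8331 per unit of net cost, so contributing nothing is still dominant.
At the Nash equilibrium no one contributes; group total payoff = 11 × 26 = 286.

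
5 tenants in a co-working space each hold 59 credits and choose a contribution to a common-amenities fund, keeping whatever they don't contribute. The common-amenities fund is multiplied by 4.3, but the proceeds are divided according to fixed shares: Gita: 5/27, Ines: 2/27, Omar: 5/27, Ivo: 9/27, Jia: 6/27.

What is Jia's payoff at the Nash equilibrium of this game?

A player with share s gets back 4.3·s per unit contributed, so full contribution is dominant for anyone with s > 1/4.3 = 0.2326 and zero contribution is dominant for anyone below.
The only share above 0.2326 is Ivo's 9/27, contributing 59; the remaining 4 contribute 0. Total contributed: 59.
Jia keeps 59 and receives 4.3 × 59 × 6/27 = 56.38 from the common-amenities fund, for a payoff of 115.38.

115.38 credits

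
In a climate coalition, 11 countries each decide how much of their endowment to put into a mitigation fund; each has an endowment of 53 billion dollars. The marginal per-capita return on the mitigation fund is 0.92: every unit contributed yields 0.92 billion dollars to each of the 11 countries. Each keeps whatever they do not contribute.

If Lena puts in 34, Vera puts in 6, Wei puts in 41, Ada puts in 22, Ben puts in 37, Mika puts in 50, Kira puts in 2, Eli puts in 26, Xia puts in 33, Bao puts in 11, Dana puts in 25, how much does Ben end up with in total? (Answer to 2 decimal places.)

280.04 billion dollars

Total contributed: 34 + 6 + 41 + 22 + 37 + 50 + 2 + 26 + 33 + 11 + 25 = 287.
Each receives 0.92 × 287 = 264.04 from the mitigation fund.
Ben keeps 53 − 37 = 16, so Ben's payoff is 16 + 264.04 = 280.04.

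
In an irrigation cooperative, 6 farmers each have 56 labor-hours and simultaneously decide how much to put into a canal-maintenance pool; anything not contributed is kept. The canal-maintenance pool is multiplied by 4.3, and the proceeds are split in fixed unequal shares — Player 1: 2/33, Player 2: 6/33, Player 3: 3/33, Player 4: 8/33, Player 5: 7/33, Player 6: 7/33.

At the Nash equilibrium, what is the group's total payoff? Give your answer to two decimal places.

A player with share s gets back 4.3·s per unit contributed, so full contribution is dominant for anyone with s > 1/4.3 = 0.2326 and zero contribution is dominant for anyone below.
Player 4 alone (share 8/33) is above the threshold, contributing 56; the remaining 5 contribute 0. Total contributed: 56.
The canal-maintenance pool pays out 4.3 × 56 = 240.80 in total (split across the unequal shares, but the aggregate is all that matters for the group sum).
The 5 free-riders keep 56 each, adding 280. Group total = 280 + 240.80 = 520.80.

520.80 labor-hours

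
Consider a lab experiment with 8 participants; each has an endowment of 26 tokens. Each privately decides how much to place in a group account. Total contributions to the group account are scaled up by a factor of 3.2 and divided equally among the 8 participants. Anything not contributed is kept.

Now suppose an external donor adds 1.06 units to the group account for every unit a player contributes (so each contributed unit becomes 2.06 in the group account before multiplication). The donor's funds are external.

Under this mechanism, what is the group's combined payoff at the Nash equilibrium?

With the mechanism, a contributed unit returns 3.2 × 2.06 / 8 = 0.8240 per unit of net cost — still below 1 — so contributing 0 remains dominant for every player.
At the Nash equilibrium no one contributes; group total payoff = 8 × 26 = 208.

208.00 tokens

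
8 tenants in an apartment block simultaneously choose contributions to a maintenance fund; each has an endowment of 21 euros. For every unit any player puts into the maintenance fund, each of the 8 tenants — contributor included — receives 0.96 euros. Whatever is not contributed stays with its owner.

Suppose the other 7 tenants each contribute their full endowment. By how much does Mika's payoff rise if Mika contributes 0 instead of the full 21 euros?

Switching from a contribution of 21 to 0 lets Mika keep an extra 21 euros, but lowers the maintenance fund by 21, which costs Mika their own share of that drop: 0.96 × 21 = 20.16.
Net gain = 21 − 20.16 = 0.84. The private return per contributed unit (0.96) is below 1, so free-riding is indeed the best response regardless of what the others do.

0.84 euros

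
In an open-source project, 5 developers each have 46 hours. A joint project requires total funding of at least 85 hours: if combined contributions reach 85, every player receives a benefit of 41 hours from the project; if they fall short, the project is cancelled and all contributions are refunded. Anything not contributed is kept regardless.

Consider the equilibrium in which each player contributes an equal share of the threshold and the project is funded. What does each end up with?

70 hours

Equal share of the threshold: 85/5 = 17.
At this profile no one gains by cutting their contribution: any cut drops the total below 85, the project is cancelled, contributions are refunded, and the deviator ends with 46, which is less than 46 − 17 + 41 = 70. Contributing more than 17 just wastes the excess. So contributing exactly 17 is a best response.
Each player's payoff: 46 − 17 + 41 = 70.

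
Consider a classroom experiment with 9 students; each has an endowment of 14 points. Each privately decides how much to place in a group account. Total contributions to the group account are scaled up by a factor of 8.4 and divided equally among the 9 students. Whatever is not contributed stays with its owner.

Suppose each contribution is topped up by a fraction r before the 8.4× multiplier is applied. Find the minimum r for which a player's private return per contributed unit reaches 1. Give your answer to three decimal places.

With matching at rate r, one contributed unit becomes (1 + r) in the group account and returns 8.4 × (1 + r) / 9 to the contributor.
Setting this equal to 1: 1 + r = 9/8.4 = 1.0714.
So the minimum matching rate is r = 1.0714 − 1 = 0.071.

0.071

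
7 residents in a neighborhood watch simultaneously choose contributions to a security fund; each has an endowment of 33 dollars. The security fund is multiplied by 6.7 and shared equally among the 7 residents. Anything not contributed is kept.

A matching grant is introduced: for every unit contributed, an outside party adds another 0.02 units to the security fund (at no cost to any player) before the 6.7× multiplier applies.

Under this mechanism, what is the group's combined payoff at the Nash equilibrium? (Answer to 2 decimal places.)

Even with the mechanism, each unit contributed returns only 6.7 × 1.02 / 7 = 0.9763 per unit of net cost, so contributing nothing is still dominant.
At the Nash equilibrium no one contributes; group total payoff = 7 × 33 = 231.

231.00 dollars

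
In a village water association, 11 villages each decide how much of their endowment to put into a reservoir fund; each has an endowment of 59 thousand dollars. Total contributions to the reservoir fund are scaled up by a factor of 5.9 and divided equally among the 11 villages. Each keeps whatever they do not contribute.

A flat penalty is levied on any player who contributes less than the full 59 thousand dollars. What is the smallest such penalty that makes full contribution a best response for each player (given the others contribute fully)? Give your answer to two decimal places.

27.35 thousand dollars

Given the others contribute fully, the best deviation is to contribute 0 (any partial contribution still incurs the fine and gives up units whose private return 0.5364 is below 1).
Deviating from 59 to 0 saves 59 thousand dollars but forfeits the deviator's share of the drop in the reservoir fund: 5.9/11 × 59 = 31.65.
So the deviation gain is 59 − 31.65 = 27.35, and the fine must be at least 27.35 thousand dollars to wipe it out.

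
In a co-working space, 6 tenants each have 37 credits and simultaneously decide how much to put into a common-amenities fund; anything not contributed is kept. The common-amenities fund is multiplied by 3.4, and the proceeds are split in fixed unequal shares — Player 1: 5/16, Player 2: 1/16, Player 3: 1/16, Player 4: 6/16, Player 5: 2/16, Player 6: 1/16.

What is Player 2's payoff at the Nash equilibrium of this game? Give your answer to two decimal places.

52.73 credits

Each unit j contributes comes back to j as 3.4 × (j's share), so j prefers to contribute only if that share exceeds 1/3.4 = 0.2941; otherwise keeping the unit dominates.
Player 1 and Player 4 are above the threshold, contributing 37 each; the remaining 4 contribute 0. Total contributed: 74.
Player 2 keeps 37 and receives 3.4 × 74 × 1/16 = 15.73 from the common-amenities fund, for a payoff of 52.73.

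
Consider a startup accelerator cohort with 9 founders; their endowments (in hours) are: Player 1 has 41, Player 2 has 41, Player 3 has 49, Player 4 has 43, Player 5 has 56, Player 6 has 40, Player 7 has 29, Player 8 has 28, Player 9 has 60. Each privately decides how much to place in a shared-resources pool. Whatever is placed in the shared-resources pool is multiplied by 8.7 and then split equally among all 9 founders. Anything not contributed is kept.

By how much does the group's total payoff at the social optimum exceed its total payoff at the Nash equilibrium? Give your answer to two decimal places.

The private return per contributed unit is 8.7/9 = 0.9667 < 1 for every player regardless of endowment, so the Nash equilibrium is zero contribution and the group total is Σ E_j = 41 + 41 + 49 + 43 + 56 + 40 + 29 + 28 + 60 = 387.
Each contributed unit returns 8.700 to the group, so the social optimum is full contribution by everyone: group total = 8.700 × 387 = 3366.90.
Efficiency loss = (8.700 − 1) × 387 = 2979.90.

2979.90 hours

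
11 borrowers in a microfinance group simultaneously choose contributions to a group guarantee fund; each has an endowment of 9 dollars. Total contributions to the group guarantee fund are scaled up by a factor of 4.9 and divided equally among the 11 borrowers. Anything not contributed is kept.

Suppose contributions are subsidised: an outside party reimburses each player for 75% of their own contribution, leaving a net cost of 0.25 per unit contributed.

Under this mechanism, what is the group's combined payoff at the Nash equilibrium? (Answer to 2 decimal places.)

559.35 dollars

With the mechanism, a contributed unit returns (4.9/11) / 0.25 = 1.7818 per unit of net cost to the contributor — now above 1 — so contributing fully is weakly dominant for every player.
At the Nash equilibrium everyone contributes 9. Group total payoff = 11 × (9 × 0.75 + 4.9 × 9) = 559.35.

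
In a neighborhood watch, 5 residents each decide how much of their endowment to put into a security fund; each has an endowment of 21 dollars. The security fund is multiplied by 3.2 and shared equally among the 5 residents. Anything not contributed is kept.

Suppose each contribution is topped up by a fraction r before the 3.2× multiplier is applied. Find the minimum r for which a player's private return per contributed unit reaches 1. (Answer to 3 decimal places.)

0.563

With matching at rate r, one contributed unit becomes (1 + r) in the security fund and returns 3.2 × (1 + r) / 5 to the contributor.
Setting this equal to 1: 1 + r = 5/3.2 = 1.5625.
So the minimum matching rate is r = 1.5625 − 1 = 0.563.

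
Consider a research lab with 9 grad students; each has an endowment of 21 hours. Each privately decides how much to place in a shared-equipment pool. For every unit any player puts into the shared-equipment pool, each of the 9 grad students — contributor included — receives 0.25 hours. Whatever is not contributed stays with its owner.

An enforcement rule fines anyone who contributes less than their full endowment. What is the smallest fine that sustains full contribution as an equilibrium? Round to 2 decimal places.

15.75 hours

Given the others contribute fully, the best deviation is to contribute 0 (any partial contribution still incurs the fine and gives up units whose private return 0.25 is below 1).
Deviating from 21 to 0 saves 21 hours but forfeits the deviator's share of the drop in the shared-equipment pool: 0.25 × 21 = 5.25.
So the deviation gain is 21 − 5.25 = 15.75, and the fine must be at least 15.75 hours to wipe it out.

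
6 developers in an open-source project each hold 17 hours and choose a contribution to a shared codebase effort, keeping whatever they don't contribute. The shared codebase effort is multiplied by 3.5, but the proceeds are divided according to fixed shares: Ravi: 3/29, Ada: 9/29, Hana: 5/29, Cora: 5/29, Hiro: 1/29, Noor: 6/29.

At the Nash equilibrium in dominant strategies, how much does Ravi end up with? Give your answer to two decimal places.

23.16 hours

A player with share s gets back 3.5·s per unit contributed, so full contribution is dominant for anyone with s > 1/3.5 = 0.2857 and zero contribution is dominant for anyone below.
Only Ada (9/29) clears that bar, contributing 17; the remaining 5 contribute 0. Total contributed: 17.
Ravi keeps 17 and receives 3.5 × 17 × 3/29 = 6.16 from the shared codebase effort, for a payoff of 23.16.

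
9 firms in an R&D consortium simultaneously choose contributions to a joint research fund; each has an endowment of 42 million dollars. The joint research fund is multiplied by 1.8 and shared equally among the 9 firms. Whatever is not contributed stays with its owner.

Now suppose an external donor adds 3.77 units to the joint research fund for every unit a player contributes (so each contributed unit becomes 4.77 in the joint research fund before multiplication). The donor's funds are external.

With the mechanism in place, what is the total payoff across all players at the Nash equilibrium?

378.00 million dollars

With the mechanism, a contributed unit returns 1.8 × 4.77 / 9 = 0.9540 per unit of net cost — still below 1 — so contributing 0 remains dominant for every player.
At the Nash equilibrium no one contributes; group total payoff = 9 × 42 = 378.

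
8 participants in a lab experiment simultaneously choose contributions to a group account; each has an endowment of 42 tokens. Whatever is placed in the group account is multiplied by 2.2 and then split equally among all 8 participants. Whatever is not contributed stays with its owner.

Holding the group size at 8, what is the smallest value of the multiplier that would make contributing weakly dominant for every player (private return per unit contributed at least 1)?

A contributed unit returns (multiplier)/8 to its contributor.
This reaches 1 exactly when the multiplier is 8.

8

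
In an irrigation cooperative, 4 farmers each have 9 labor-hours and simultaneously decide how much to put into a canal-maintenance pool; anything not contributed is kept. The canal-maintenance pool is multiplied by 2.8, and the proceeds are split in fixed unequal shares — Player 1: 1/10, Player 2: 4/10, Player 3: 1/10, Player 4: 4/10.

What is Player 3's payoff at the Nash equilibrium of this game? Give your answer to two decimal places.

14.04 labor-hours

A player with share s gets back 2.8·s per unit contributed, so full contribution is dominant for anyone with s > 1/2.8 = 0.3571 and zero contribution is dominant for anyone below.
Player 2 and Player 4 clear that bar, contributing 9 each; the remaining 2 contribute 0. Total contributed: 18.
Player 3 keeps 9 and receives 2.8 × 18 × 1/10 = 5.04 from the canal-maintenance pool, for a payoff of 14.04.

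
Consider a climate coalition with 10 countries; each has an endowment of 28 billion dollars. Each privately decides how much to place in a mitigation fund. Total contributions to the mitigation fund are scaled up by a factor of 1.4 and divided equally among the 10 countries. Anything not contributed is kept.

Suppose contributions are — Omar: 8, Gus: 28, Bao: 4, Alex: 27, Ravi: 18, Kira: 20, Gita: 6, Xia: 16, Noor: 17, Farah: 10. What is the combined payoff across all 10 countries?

Total contributed: 8 + 28 + 4 + 27 + 18 + 20 + 6 + 16 + 17 + 10 = 154; total kept: 10 × 28 − 154 = 126.
The mitigation fund pays out 1.4 × 154 = 215.60 in aggregate.
Group total = 126 + 215.60 = 341.60.

341.60 billion dollars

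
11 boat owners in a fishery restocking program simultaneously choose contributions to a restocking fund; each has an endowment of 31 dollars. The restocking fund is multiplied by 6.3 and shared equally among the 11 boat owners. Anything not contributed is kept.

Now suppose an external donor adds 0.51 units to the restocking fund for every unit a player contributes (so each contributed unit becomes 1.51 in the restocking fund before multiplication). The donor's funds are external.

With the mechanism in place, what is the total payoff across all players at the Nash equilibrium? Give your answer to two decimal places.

341.00 dollars

Even with the mechanism, each unit contributed returns only 6.3 × 1.51 / 11 = 0.8648 per unit of net cost, so contributing nothing is still dominant.
Everyone keeps their endowment and the group total is 11 × 31 = 341.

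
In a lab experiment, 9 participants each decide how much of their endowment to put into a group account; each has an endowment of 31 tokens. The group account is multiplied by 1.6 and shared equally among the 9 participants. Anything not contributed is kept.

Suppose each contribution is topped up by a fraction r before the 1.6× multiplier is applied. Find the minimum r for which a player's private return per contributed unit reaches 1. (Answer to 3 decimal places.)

With matching at rate r, one contributed unit becomes (1 + r) in the group account and returns 1.6 × (1 + r) / 9 to the contributor.
Setting this equal to 1: 1 + r = 9/1.6 = 5.6250.
So the minimum matching rate is r = 5.6250 − 1 = 4.625.

4.625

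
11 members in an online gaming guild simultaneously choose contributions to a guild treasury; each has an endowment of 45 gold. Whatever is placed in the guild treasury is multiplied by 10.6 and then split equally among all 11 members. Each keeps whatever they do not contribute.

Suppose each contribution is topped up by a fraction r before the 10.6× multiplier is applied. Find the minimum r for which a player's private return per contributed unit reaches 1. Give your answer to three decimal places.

With matching at rate r, one contributed unit becomes (1 + r) in the guild treasury and returns 10.6 × (1 + r) / 11 to the contributor.
Setting this equal to 1: 1 + r = 11/10.6 = 1.0377.
So the minimum matching rate is r = 1.0377 − 1 = 0.038.

0.038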